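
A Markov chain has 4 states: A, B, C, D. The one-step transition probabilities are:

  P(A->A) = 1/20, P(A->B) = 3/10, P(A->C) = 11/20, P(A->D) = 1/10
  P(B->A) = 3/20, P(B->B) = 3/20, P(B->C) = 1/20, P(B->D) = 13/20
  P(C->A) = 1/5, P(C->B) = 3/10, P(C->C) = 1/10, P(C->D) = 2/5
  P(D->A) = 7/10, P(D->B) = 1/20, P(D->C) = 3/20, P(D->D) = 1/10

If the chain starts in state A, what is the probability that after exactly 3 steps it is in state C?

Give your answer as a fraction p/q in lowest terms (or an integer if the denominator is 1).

Computing P^3 by repeated multiplication:
P^1 =
  A: [1/20, 3/10, 11/20, 1/10]
  B: [3/20, 3/20, 1/20, 13/20]
  C: [1/5, 3/10, 1/10, 2/5]
  D: [7/10, 1/20, 3/20, 1/10]
P^2 =
  A: [91/400, 23/100, 9/80, 43/100]
  B: [99/200, 23/200, 77/400, 79/400]
  C: [71/200, 31/200, 39/200, 59/200]
  D: [57/400, 107/400, 167/400, 69/400]
P^3 =
  A: [591/1600, 79/500, 1699/8000, 1041/4000]
  B: [7/32, 1867/8000, 523/1600, 221/1000]
  C: [573/2000, 203/1000, 1067/4000, 39/160]
  D: [503/2000, 867/4000, 51/320, 2979/8000]

(P^3)[A -> C] = 1699/8000

Answer: 1699/8000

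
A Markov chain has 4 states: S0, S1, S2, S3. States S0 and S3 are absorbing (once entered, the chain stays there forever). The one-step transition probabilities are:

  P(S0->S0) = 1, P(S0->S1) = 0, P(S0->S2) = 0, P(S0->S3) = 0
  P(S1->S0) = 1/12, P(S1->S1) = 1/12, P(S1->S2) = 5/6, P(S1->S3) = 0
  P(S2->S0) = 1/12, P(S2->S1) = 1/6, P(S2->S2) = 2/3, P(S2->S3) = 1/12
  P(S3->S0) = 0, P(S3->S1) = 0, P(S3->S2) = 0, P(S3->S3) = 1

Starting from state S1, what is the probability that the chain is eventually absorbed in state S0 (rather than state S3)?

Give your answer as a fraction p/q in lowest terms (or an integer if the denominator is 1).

Let a_i = P(absorbed in S0 | start in state i).
Boundary conditions: a_S0 = 1, a_S3 = 0.
For each transient state i, a_i = sum_j P(i->j) * a_j:
  a_S1 = 1/12*a_S0 + 1/12*a_S1 + 5/6*a_S2 + 0*a_S3
  a_S2 = 1/12*a_S0 + 1/6*a_S1 + 2/3*a_S2 + 1/12*a_S3

Substituting a_S0 = 1 and a_S3 = 0, rearrange to (I - Q) a = r where r[i] = P(i -> S0):
  [11/12, -5/6] . (a_S1, a_S2) = 1/12
  [-1/6, 1/3] . (a_S1, a_S2) = 1/12

Solving yields:
  a_S1 = 7/12
  a_S2 = 13/24

Starting state is S1, so the absorption probability is a_S1 = 7/12.

Answer: 7/12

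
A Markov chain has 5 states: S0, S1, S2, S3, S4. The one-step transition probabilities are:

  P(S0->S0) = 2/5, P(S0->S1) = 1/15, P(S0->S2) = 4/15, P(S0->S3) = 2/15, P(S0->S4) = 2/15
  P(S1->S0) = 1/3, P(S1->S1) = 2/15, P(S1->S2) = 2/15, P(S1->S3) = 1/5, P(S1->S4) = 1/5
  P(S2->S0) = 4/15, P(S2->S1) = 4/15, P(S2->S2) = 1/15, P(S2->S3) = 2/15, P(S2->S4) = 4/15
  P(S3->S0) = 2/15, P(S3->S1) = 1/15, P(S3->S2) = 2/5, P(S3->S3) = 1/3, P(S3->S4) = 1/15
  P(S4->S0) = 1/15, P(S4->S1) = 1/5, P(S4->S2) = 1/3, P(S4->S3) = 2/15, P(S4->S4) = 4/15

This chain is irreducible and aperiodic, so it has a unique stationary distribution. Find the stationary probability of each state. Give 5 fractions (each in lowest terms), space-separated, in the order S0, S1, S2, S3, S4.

The stationary distribution satisfies pi = pi * P, i.e.:
  pi_S0 = 2/5*pi_S0 + 1/3*pi_S1 + 4/15*pi_S2 + 2/15*pi_S3 + 1/15*pi_S4
  pi_S1 = 1/15*pi_S0 + 2/15*pi_S1 + 4/15*pi_S2 + 1/15*pi_S3 + 1/5*pi_S4
  pi_S2 = 4/15*pi_S0 + 2/15*pi_S1 + 1/15*pi_S2 + 2/5*pi_S3 + 1/3*pi_S4
  pi_S3 = 2/15*pi_S0 + 1/5*pi_S1 + 2/15*pi_S2 + 1/3*pi_S3 + 2/15*pi_S4
  pi_S4 = 2/15*pi_S0 + 1/5*pi_S1 + 4/15*pi_S2 + 1/15*pi_S3 + 4/15*pi_S4
with normalization: pi_S0 + pi_S1 + pi_S2 + pi_S3 + pi_S4 = 1.

Using the first 4 balance equations plus normalization, the linear system A*pi = b is:
  [-3/5, 1/3, 4/15, 2/15, 1/15] . pi = 0
  [1/15, -13/15, 4/15, 1/15, 1/5] . pi = 0
  [4/15, 2/15, -14/15, 2/5, 1/3] . pi = 0
  [2/15, 1/5, 2/15, -2/3, 2/15] . pi = 0
  [1, 1, 1, 1, 1] . pi = 1

Solving yields:
  pi_S0 = 9804/39493
  pi_S1 = 5878/39493
  pi_S2 = 9321/39493
  pi_S3 = 7072/39493
  pi_S4 = 7418/39493

Verification (pi * P):
  9804/39493*2/5 + 5878/39493*1/3 + 9321/39493*4/15 + 7072/39493*2/15 + 7418/39493*1/15 = 9804/39493 = pi_S0  (ok)
  9804/39493*1/15 + 5878/39493*2/15 + 9321/39493*4/15 + 7072/39493*1/15 + 7418/39493*1/5 = 5878/39493 = pi_S1  (ok)
  9804/39493*4/15 + 5878/39493*2/15 + 9321/39493*1/15 + 7072/39493*2/5 + 7418/39493*1/3 = 9321/39493 = pi_S2  (ok)
  9804/39493*2/15 + 5878/39493*1/5 + 9321/39493*2/15 + 7072/39493*1/3 + 7418/39493*2/15 = 7072/39493 = pi_S3  (ok)
  9804/39493*2/15 + 5878/39493*1/5 + 9321/39493*4/15 + 7072/39493*1/15 + 7418/39493*4/15 = 7418/39493 = pi_S4  (ok)

Answer: 9804/39493 5878/39493 9321/39493 7072/39493 7418/39493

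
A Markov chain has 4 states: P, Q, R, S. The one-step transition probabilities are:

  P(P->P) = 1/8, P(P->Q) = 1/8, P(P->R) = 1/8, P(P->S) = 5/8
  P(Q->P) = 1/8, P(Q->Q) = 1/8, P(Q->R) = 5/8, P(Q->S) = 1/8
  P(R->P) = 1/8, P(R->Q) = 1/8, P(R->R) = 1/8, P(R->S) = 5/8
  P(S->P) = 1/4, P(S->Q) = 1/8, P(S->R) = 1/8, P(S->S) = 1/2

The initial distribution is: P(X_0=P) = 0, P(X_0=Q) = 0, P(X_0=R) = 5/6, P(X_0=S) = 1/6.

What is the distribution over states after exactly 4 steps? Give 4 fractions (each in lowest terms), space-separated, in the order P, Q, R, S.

Answer: 4613/24576 1/8 3/16 12283/24576

Derivation:
Propagating the distribution step by step (d_{t+1} = d_t * P):
d_0 = (P=0, Q=0, R=5/6, S=1/6)
  d_1[P] = 0*1/8 + 0*1/8 + 5/6*1/8 + 1/6*1/4 = 7/48
  d_1[Q] = 0*1/8 + 0*1/8 + 5/6*1/8 + 1/6*1/8 = 1/8
  d_1[R] = 0*1/8 + 0*5/8 + 5/6*1/8 + 1/6*1/8 = 1/8
  d_1[S] = 0*5/8 + 0*1/8 + 5/6*5/8 + 1/6*1/2 = 29/48
d_1 = (P=7/48, Q=1/8, R=1/8, S=29/48)
  d_2[P] = 7/48*1/8 + 1/8*1/8 + 1/8*1/8 + 29/48*1/4 = 77/384
  d_2[Q] = 7/48*1/8 + 1/8*1/8 + 1/8*1/8 + 29/48*1/8 = 1/8
  d_2[R] = 7/48*1/8 + 1/8*5/8 + 1/8*1/8 + 29/48*1/8 = 3/16
  d_2[S] = 7/48*5/8 + 1/8*1/8 + 1/8*5/8 + 29/48*1/2 = 187/384
d_2 = (P=77/384, Q=1/8, R=3/16, S=187/384)
  d_3[P] = 77/384*1/8 + 1/8*1/8 + 3/16*1/8 + 187/384*1/4 = 571/3072
  d_3[Q] = 77/384*1/8 + 1/8*1/8 + 3/16*1/8 + 187/384*1/8 = 1/8
  d_3[R] = 77/384*1/8 + 1/8*5/8 + 3/16*1/8 + 187/384*1/8 = 3/16
  d_3[S] = 77/384*5/8 + 1/8*1/8 + 3/16*5/8 + 187/384*1/2 = 1541/3072
d_3 = (P=571/3072, Q=1/8, R=3/16, S=1541/3072)
  d_4[P] = 571/3072*1/8 + 1/8*1/8 + 3/16*1/8 + 1541/3072*1/4 = 4613/24576
  d_4[Q] = 571/3072*1/8 + 1/8*1/8 + 3/16*1/8 + 1541/3072*1/8 = 1/8
  d_4[R] = 571/3072*1/8 + 1/8*5/8 + 3/16*1/8 + 1541/3072*1/8 = 3/16
  d_4[S] = 571/3072*5/8 + 1/8*1/8 + 3/16*5/8 + 1541/3072*1/2 = 12283/24576
d_4 = (P=4613/24576, Q=1/8, R=3/16, S=12283/24576)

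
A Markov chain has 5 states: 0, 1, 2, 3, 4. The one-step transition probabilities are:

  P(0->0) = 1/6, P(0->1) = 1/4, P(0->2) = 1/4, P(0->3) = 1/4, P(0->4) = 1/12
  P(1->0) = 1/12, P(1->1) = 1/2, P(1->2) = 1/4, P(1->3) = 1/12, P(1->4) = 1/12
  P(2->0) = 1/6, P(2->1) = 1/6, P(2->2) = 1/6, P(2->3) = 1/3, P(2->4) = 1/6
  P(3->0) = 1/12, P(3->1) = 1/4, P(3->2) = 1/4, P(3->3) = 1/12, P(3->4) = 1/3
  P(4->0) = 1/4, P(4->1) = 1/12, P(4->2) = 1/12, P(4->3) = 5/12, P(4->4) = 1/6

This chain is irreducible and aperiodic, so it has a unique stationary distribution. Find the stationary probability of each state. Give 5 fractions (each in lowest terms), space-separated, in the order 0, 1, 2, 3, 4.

The stationary distribution satisfies pi = pi * P, i.e.:
  pi_0 = 1/6*pi_0 + 1/12*pi_1 + 1/6*pi_2 + 1/12*pi_3 + 1/4*pi_4
  pi_1 = 1/4*pi_0 + 1/2*pi_1 + 1/6*pi_2 + 1/4*pi_3 + 1/12*pi_4
  pi_2 = 1/4*pi_0 + 1/4*pi_1 + 1/6*pi_2 + 1/4*pi_3 + 1/12*pi_4
  pi_3 = 1/4*pi_0 + 1/12*pi_1 + 1/3*pi_2 + 1/12*pi_3 + 5/12*pi_4
  pi_4 = 1/12*pi_0 + 1/12*pi_1 + 1/6*pi_2 + 1/3*pi_3 + 1/6*pi_4
with normalization: pi_0 + pi_1 + pi_2 + pi_3 + pi_4 = 1.

Using the first 4 balance equations plus normalization, the linear system A*pi = b is:
  [-5/6, 1/12, 1/6, 1/12, 1/4] . pi = 0
  [1/4, -1/2, 1/6, 1/4, 1/12] . pi = 0
  [1/4, 1/4, -5/6, 1/4, 1/12] . pi = 0
  [1/4, 1/12, 1/3, -11/12, 5/12] . pi = 0
  [1, 1, 1, 1, 1] . pi = 1

Solving yields:
  pi_0 = 136/971
  pi_1 = 796/2913
  pi_2 = 199/971
  pi_3 = 623/2913
  pi_4 = 163/971

Verification (pi * P):
  136/971*1/6 + 796/2913*1/12 + 199/971*1/6 + 623/2913*1/12 + 163/971*1/4 = 136/971 = pi_0  (ok)
  136/971*1/4 + 796/2913*1/2 + 199/971*1/6 + 623/2913*1/4 + 163/971*1/12 = 796/2913 = pi_1  (ok)
  136/971*1/4 + 796/2913*1/4 + 199/971*1/6 + 623/2913*1/4 + 163/971*1/12 = 199/971 = pi_2  (ok)
  136/971*1/4 + 796/2913*1/12 + 199/971*1/3 + 623/2913*1/12 + 163/971*5/12 = 623/2913 = pi_3  (ok)
  136/971*1/12 + 796/2913*1/12 + 199/971*1/6 + 623/2913*1/3 + 163/971*1/6 = 163/971 = pi_4  (ok)

Answer: 136/971 796/2913 199/971 623/2913 163/971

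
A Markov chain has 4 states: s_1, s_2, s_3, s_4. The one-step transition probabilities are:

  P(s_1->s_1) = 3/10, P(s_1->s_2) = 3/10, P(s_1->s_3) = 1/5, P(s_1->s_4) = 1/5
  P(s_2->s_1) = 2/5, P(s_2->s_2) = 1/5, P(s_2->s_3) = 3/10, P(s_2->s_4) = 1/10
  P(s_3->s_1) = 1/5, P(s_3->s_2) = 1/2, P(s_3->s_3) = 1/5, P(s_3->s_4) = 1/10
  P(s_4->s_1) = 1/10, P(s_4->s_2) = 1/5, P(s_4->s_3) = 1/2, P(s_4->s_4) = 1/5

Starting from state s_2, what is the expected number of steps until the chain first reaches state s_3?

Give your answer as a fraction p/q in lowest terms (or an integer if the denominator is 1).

Let h_i = expected steps to first reach s_3 from state i.
Boundary: h_s_3 = 0.
First-step equations for the other states:
  h_s_1 = 1 + 3/10*h_s_1 + 3/10*h_s_2 + 1/5*h_s_3 + 1/5*h_s_4
  h_s_2 = 1 + 2/5*h_s_1 + 1/5*h_s_2 + 3/10*h_s_3 + 1/10*h_s_4
  h_s_4 = 1 + 1/10*h_s_1 + 1/5*h_s_2 + 1/2*h_s_3 + 1/5*h_s_4

Substituting h_s_3 = 0 and rearranging gives the linear system (I - Q) h = 1:
  [7/10, -3/10, -1/5] . (h_s_1, h_s_2, h_s_4) = 1
  [-2/5, 4/5, -1/10] . (h_s_1, h_s_2, h_s_4) = 1
  [-1/10, -1/5, 4/5] . (h_s_1, h_s_2, h_s_4) = 1

Solving yields:
  h_s_1 = 1090/303
  h_s_2 = 340/101
  h_s_4 = 770/303

Starting state is s_2, so the expected hitting time is h_s_2 = 340/101.

Answer: 340/101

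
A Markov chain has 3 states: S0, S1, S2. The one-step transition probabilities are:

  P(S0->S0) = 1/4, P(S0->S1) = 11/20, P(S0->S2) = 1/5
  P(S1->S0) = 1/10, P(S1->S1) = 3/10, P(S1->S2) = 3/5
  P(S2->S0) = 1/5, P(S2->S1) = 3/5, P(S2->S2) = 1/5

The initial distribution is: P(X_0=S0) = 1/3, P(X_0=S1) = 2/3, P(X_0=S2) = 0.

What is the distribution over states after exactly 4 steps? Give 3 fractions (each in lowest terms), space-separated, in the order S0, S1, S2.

Propagating the distribution step by step (d_{t+1} = d_t * P):
d_0 = (S0=1/3, S1=2/3, S2=0)
  d_1[S0] = 1/3*1/4 + 2/3*1/10 + 0*1/5 = 3/20
  d_1[S1] = 1/3*11/20 + 2/3*3/10 + 0*3/5 = 23/60
  d_1[S2] = 1/3*1/5 + 2/3*3/5 + 0*1/5 = 7/15
d_1 = (S0=3/20, S1=23/60, S2=7/15)
  d_2[S0] = 3/20*1/4 + 23/60*1/10 + 7/15*1/5 = 203/1200
  d_2[S1] = 3/20*11/20 + 23/60*3/10 + 7/15*3/5 = 191/400
  d_2[S2] = 3/20*1/5 + 23/60*3/5 + 7/15*1/5 = 53/150
d_2 = (S0=203/1200, S1=191/400, S2=53/150)
  d_3[S0] = 203/1200*1/4 + 191/400*1/10 + 53/150*1/5 = 3857/24000
  d_3[S1] = 203/1200*11/20 + 191/400*3/10 + 53/150*3/5 = 10759/24000
  d_3[S2] = 203/1200*1/5 + 191/400*3/5 + 53/150*1/5 = 391/1000
d_3 = (S0=3857/24000, S1=10759/24000, S2=391/1000)
  d_4[S0] = 3857/24000*1/4 + 10759/24000*1/10 + 391/1000*1/5 = 26113/160000
  d_4[S1] = 3857/24000*11/20 + 10759/24000*3/10 + 391/1000*3/5 = 219589/480000
  d_4[S2] = 3857/24000*1/5 + 10759/24000*3/5 + 391/1000*1/5 = 22759/60000
d_4 = (S0=26113/160000, S1=219589/480000, S2=22759/60000)

Answer: 26113/160000 219589/480000 22759/60000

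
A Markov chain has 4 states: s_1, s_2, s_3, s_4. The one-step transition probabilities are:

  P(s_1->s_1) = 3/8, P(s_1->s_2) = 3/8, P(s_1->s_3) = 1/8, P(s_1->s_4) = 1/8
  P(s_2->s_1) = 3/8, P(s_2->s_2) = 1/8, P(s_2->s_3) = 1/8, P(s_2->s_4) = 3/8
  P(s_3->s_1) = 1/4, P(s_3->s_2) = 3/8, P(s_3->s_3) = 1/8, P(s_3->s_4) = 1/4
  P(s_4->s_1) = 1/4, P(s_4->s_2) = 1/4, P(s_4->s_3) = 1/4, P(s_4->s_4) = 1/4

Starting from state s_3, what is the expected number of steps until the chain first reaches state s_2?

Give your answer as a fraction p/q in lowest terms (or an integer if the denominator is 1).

Answer: 112/39

Derivation:
Let h_i = expected steps to first reach s_2 from state i.
Boundary: h_s_2 = 0.
First-step equations for the other states:
  h_s_1 = 1 + 3/8*h_s_1 + 3/8*h_s_2 + 1/8*h_s_3 + 1/8*h_s_4
  h_s_3 = 1 + 1/4*h_s_1 + 3/8*h_s_2 + 1/8*h_s_3 + 1/4*h_s_4
  h_s_4 = 1 + 1/4*h_s_1 + 1/4*h_s_2 + 1/4*h_s_3 + 1/4*h_s_4

Substituting h_s_2 = 0 and rearranging gives the linear system (I - Q) h = 1:
  [5/8, -1/8, -1/8] . (h_s_1, h_s_3, h_s_4) = 1
  [-1/4, 7/8, -1/4] . (h_s_1, h_s_3, h_s_4) = 1
  [-1/4, -1/4, 3/4] . (h_s_1, h_s_3, h_s_4) = 1

Solving yields:
  h_s_1 = 110/39
  h_s_3 = 112/39
  h_s_4 = 42/13

Starting state is s_3, so the expected hitting time is h_s_3 = 112/39.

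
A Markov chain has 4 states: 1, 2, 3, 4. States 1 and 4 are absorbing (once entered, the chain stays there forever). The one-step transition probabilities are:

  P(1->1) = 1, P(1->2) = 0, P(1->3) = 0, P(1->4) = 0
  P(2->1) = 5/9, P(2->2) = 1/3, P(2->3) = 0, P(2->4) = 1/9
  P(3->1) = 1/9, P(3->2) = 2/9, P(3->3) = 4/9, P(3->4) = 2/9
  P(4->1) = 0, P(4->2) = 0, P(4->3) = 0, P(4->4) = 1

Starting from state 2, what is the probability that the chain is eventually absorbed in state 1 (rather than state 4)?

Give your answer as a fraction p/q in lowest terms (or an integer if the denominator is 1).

Answer: 5/6

Derivation:
Let a_i = P(absorbed in 1 | start in state i).
Boundary conditions: a_1 = 1, a_4 = 0.
For each transient state i, a_i = sum_j P(i->j) * a_j:
  a_2 = 5/9*a_1 + 1/3*a_2 + 0*a_3 + 1/9*a_4
  a_3 = 1/9*a_1 + 2/9*a_2 + 4/9*a_3 + 2/9*a_4

Substituting a_1 = 1 and a_4 = 0, rearrange to (I - Q) a = r where r[i] = P(i -> 1):
  [2/3, 0] . (a_2, a_3) = 5/9
  [-2/9, 5/9] . (a_2, a_3) = 1/9

Solving yields:
  a_2 = 5/6
  a_3 = 8/15

Starting state is 2, so the absorption probability is a_2 = 5/6.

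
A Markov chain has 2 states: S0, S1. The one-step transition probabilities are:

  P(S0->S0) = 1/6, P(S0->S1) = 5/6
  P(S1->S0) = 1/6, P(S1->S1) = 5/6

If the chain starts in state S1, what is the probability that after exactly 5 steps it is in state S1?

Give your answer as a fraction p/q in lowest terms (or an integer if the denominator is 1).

Computing P^5 by repeated multiplication:
P^1 =
  S0: [1/6, 5/6]
  S1: [1/6, 5/6]
P^2 =
  S0: [1/6, 5/6]
  S1: [1/6, 5/6]
P^3 =
  S0: [1/6, 5/6]
  S1: [1/6, 5/6]
P^4 =
  S0: [1/6, 5/6]
  S1: [1/6, 5/6]
P^5 =
  S0: [1/6, 5/6]
  S1: [1/6, 5/6]

(P^5)[S1 -> S1] = 5/6

Answer: 5/6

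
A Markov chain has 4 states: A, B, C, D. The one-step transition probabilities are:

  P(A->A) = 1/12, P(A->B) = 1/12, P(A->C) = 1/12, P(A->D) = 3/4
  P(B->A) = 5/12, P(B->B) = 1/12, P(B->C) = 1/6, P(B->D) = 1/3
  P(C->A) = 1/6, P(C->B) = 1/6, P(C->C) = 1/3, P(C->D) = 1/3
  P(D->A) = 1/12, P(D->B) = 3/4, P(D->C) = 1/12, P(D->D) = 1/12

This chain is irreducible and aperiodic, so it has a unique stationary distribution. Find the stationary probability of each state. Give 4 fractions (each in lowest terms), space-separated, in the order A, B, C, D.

The stationary distribution satisfies pi = pi * P, i.e.:
  pi_A = 1/12*pi_A + 5/12*pi_B + 1/6*pi_C + 1/12*pi_D
  pi_B = 1/12*pi_A + 1/12*pi_B + 1/6*pi_C + 3/4*pi_D
  pi_C = 1/12*pi_A + 1/6*pi_B + 1/3*pi_C + 1/12*pi_D
  pi_D = 3/4*pi_A + 1/3*pi_B + 1/3*pi_C + 1/12*pi_D
with normalization: pi_A + pi_B + pi_C + pi_D = 1.

Using the first 3 balance equations plus normalization, the linear system A*pi = b is:
  [-11/12, 5/12, 1/6, 1/12] . pi = 0
  [1/12, -11/12, 1/6, 3/4] . pi = 0
  [1/12, 1/6, -2/3, 1/12] . pi = 0
  [1, 1, 1, 1] . pi = 1

Solving yields:
  pi_A = 128/635
  pi_B = 202/635
  pi_C = 93/635
  pi_D = 212/635

Verification (pi * P):
  128/635*1/12 + 202/635*5/12 + 93/635*1/6 + 212/635*1/12 = 128/635 = pi_A  (ok)
  128/635*1/12 + 202/635*1/12 + 93/635*1/6 + 212/635*3/4 = 202/635 = pi_B  (ok)
  128/635*1/12 + 202/635*1/6 + 93/635*1/3 + 212/635*1/12 = 93/635 = pi_C  (ok)
  128/635*3/4 + 202/635*1/3 + 93/635*1/3 + 212/635*1/12 = 212/635 = pi_D  (ok)

Answer: 128/635 202/635 93/635 212/635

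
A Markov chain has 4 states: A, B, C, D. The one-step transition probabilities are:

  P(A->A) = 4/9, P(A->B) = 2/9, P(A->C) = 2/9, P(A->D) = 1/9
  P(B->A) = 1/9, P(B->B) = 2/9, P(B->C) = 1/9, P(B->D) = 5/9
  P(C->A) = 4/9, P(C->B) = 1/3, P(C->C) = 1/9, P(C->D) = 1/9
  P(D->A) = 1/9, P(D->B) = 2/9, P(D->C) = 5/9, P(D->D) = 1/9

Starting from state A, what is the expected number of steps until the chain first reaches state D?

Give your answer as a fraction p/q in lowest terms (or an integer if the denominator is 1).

Let h_i = expected steps to first reach D from state i.
Boundary: h_D = 0.
First-step equations for the other states:
  h_A = 1 + 4/9*h_A + 2/9*h_B + 2/9*h_C + 1/9*h_D
  h_B = 1 + 1/9*h_A + 2/9*h_B + 1/9*h_C + 5/9*h_D
  h_C = 1 + 4/9*h_A + 1/3*h_B + 1/9*h_C + 1/9*h_D

Substituting h_D = 0 and rearranging gives the linear system (I - Q) h = 1:
  [5/9, -2/9, -2/9] . (h_A, h_B, h_C) = 1
  [-1/9, 7/9, -1/9] . (h_A, h_B, h_C) = 1
  [-4/9, -1/3, 8/9] . (h_A, h_B, h_C) = 1

Solving yields:
  h_A = 819/179
  h_B = 459/179
  h_C = 783/179

Starting state is A, so the expected hitting time is h_A = 819/179.

Answer: 819/179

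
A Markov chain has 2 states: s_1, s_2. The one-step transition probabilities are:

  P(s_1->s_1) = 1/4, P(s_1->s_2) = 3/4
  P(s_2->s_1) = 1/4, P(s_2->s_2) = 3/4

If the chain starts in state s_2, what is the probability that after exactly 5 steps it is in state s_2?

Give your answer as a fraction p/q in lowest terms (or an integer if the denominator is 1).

Computing P^5 by repeated multiplication:
P^1 =
  s_1: [1/4, 3/4]
  s_2: [1/4, 3/4]
P^2 =
  s_1: [1/4, 3/4]
  s_2: [1/4, 3/4]
P^3 =
  s_1: [1/4, 3/4]
  s_2: [1/4, 3/4]
P^4 =
  s_1: [1/4, 3/4]
  s_2: [1/4, 3/4]
P^5 =
  s_1: [1/4, 3/4]
  s_2: [1/4, 3/4]

(P^5)[s_2 -> s_2] = 3/4

Answer: 3/4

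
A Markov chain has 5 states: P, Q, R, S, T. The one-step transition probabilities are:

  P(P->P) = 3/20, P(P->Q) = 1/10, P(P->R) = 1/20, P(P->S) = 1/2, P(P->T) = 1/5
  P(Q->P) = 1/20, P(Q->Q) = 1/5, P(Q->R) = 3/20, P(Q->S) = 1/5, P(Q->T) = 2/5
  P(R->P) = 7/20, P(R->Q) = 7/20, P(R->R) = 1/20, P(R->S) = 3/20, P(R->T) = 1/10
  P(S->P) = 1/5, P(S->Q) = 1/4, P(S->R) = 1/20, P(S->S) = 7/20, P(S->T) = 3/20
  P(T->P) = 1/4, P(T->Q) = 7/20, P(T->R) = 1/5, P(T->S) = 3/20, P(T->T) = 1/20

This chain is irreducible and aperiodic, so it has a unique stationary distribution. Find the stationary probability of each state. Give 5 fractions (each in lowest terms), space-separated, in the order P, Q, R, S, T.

Answer: 16671/92564 22283/92564 4779/46282 13021/46282 9005/46282

Derivation:
The stationary distribution satisfies pi = pi * P, i.e.:
  pi_P = 3/20*pi_P + 1/20*pi_Q + 7/20*pi_R + 1/5*pi_S + 1/4*pi_T
  pi_Q = 1/10*pi_P + 1/5*pi_Q + 7/20*pi_R + 1/4*pi_S + 7/20*pi_T
  pi_R = 1/20*pi_P + 3/20*pi_Q + 1/20*pi_R + 1/20*pi_S + 1/5*pi_T
  pi_S = 1/2*pi_P + 1/5*pi_Q + 3/20*pi_R + 7/20*pi_S + 3/20*pi_T
  pi_T = 1/5*pi_P + 2/5*pi_Q + 1/10*pi_R + 3/20*pi_S + 1/20*pi_T
with normalization: pi_P + pi_Q + pi_R + pi_S + pi_T = 1.

Using the first 4 balance equations plus normalization, the linear system A*pi = b is:
  [-17/20, 1/20, 7/20, 1/5, 1/4] . pi = 0
  [1/10, -4/5, 7/20, 1/4, 7/20] . pi = 0
  [1/20, 3/20, -19/20, 1/20, 1/5] . pi = 0
  [1/2, 1/5, 3/20, -13/20, 3/20] . pi = 0
  [1, 1, 1, 1, 1] . pi = 1

Solving yields:
  pi_P = 16671/92564
  pi_Q = 22283/92564
  pi_R = 4779/46282
  pi_S = 13021/46282
  pi_T = 9005/46282

Verification (pi * P):
  16671/92564*3/20 + 22283/92564*1/20 + 4779/46282*7/20 + 13021/46282*1/5 + 9005/46282*1/4 = 16671/92564 = pi_P  (ok)
  16671/92564*1/10 + 22283/92564*1/5 + 4779/46282*7/20 + 13021/46282*1/4 + 9005/46282*7/20 = 22283/92564 = pi_Q  (ok)
  16671/92564*1/20 + 22283/92564*3/20 + 4779/46282*1/20 + 13021/46282*1/20 + 9005/46282*1/5 = 4779/46282 = pi_R  (ok)
  16671/92564*1/2 + 22283/92564*1/5 + 4779/46282*3/20 + 13021/46282*7/20 + 9005/46282*3/20 = 13021/46282 = pi_S  (ok)
  16671/92564*1/5 + 22283/92564*2/5 + 4779/46282*1/10 + 13021/46282*3/20 + 9005/46282*1/20 = 9005/46282 = pi_T  (ok)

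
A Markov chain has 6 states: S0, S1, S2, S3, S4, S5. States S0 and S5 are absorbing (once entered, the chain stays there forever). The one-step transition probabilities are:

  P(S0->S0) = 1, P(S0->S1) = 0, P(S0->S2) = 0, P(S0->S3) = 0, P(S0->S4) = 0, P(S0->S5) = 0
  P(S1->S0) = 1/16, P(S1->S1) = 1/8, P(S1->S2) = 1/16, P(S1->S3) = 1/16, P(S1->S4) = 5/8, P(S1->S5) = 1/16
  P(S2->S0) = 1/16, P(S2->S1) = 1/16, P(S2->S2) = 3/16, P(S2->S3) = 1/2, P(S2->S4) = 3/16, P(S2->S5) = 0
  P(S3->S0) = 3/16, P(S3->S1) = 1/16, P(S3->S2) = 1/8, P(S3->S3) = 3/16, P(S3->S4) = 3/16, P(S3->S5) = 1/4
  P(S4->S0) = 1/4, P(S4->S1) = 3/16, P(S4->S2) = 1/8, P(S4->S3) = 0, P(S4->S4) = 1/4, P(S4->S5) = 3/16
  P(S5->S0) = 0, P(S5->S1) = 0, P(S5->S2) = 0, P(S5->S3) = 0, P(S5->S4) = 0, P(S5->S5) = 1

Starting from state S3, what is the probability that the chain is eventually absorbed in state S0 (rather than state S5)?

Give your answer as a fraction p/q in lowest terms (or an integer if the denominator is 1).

Let a_i = P(absorbed in S0 | start in state i).
Boundary conditions: a_S0 = 1, a_S5 = 0.
For each transient state i, a_i = sum_j P(i->j) * a_j:
  a_S1 = 1/16*a_S0 + 1/8*a_S1 + 1/16*a_S2 + 1/16*a_S3 + 5/8*a_S4 + 1/16*a_S5
  a_S2 = 1/16*a_S0 + 1/16*a_S1 + 3/16*a_S2 + 1/2*a_S3 + 3/16*a_S4 + 0*a_S5
  a_S3 = 3/16*a_S0 + 1/16*a_S1 + 1/8*a_S2 + 3/16*a_S3 + 3/16*a_S4 + 1/4*a_S5
  a_S4 = 1/4*a_S0 + 3/16*a_S1 + 1/8*a_S2 + 0*a_S3 + 1/4*a_S4 + 3/16*a_S5

Substituting a_S0 = 1 and a_S5 = 0, rearrange to (I - Q) a = r where r[i] = P(i -> S0):
  [7/8, -1/16, -1/16, -5/8] . (a_S1, a_S2, a_S3, a_S4) = 1/16
  [-1/16, 13/16, -1/2, -3/16] . (a_S1, a_S2, a_S3, a_S4) = 1/16
  [-1/16, -1/8, 13/16, -3/16] . (a_S1, a_S2, a_S3, a_S4) = 3/16
  [-3/16, -1/8, 0, 3/4] . (a_S1, a_S2, a_S3, a_S4) = 1/4

Solving yields:
  a_S1 = 4963/9087
  a_S2 = 3319/6058
  a_S3 = 8843/18174
  a_S4 = 10199/18174

Starting state is S3, so the absorption probability is a_S3 = 8843/18174.

Answer: 8843/18174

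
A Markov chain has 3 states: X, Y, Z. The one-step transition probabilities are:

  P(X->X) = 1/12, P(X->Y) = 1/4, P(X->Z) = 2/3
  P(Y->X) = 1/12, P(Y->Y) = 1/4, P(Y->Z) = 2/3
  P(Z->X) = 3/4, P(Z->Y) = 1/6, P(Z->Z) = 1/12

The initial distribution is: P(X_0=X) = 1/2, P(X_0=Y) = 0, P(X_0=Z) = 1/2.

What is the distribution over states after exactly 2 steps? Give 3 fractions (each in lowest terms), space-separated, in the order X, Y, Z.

Answer: 1/3 7/32 43/96

Derivation:
Propagating the distribution step by step (d_{t+1} = d_t * P):
d_0 = (X=1/2, Y=0, Z=1/2)
  d_1[X] = 1/2*1/12 + 0*1/12 + 1/2*3/4 = 5/12
  d_1[Y] = 1/2*1/4 + 0*1/4 + 1/2*1/6 = 5/24
  d_1[Z] = 1/2*2/3 + 0*2/3 + 1/2*1/12 = 3/8
d_1 = (X=5/12, Y=5/24, Z=3/8)
  d_2[X] = 5/12*1/12 + 5/24*1/12 + 3/8*3/4 = 1/3
  d_2[Y] = 5/12*1/4 + 5/24*1/4 + 3/8*1/6 = 7/32
  d_2[Z] = 5/12*2/3 + 5/24*2/3 + 3/8*1/12 = 43/96
d_2 = (X=1/3, Y=7/32, Z=43/96)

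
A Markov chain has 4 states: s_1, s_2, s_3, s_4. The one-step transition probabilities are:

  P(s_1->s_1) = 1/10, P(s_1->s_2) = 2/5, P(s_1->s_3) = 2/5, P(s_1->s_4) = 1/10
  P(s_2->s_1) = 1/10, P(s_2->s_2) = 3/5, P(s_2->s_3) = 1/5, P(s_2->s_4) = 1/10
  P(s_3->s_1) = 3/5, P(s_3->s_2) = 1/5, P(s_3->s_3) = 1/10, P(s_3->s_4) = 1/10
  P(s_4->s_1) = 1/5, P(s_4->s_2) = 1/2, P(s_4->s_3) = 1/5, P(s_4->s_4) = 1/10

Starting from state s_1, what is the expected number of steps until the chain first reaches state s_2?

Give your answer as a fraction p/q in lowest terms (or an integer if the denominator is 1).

Answer: 1300/457

Derivation:
Let h_i = expected steps to first reach s_2 from state i.
Boundary: h_s_2 = 0.
First-step equations for the other states:
  h_s_1 = 1 + 1/10*h_s_1 + 2/5*h_s_2 + 2/5*h_s_3 + 1/10*h_s_4
  h_s_3 = 1 + 3/5*h_s_1 + 1/5*h_s_2 + 1/10*h_s_3 + 1/10*h_s_4
  h_s_4 = 1 + 1/5*h_s_1 + 1/2*h_s_2 + 1/5*h_s_3 + 1/10*h_s_4

Substituting h_s_2 = 0 and rearranging gives the linear system (I - Q) h = 1:
  [9/10, -2/5, -1/10] . (h_s_1, h_s_3, h_s_4) = 1
  [-3/5, 9/10, -1/10] . (h_s_1, h_s_3, h_s_4) = 1
  [-1/5, -1/5, 9/10] . (h_s_1, h_s_3, h_s_4) = 1

Solving yields:
  h_s_1 = 1300/457
  h_s_3 = 1500/457
  h_s_4 = 1130/457

Starting state is s_1, so the expected hitting time is h_s_1 = 1300/457.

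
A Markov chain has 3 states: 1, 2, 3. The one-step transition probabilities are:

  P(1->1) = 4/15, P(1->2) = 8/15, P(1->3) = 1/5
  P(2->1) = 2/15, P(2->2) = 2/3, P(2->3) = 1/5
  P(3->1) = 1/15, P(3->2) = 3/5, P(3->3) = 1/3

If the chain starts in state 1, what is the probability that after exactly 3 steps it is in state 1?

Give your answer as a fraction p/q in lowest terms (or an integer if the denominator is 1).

Computing P^3 by repeated multiplication:
P^1 =
  1: [4/15, 8/15, 1/5]
  2: [2/15, 2/3, 1/5]
  3: [1/15, 3/5, 1/3]
P^2 =
  1: [7/45, 139/225, 17/75]
  2: [31/225, 143/225, 17/75]
  3: [3/25, 143/225, 11/45]
P^3 =
  1: [469/3375, 2129/3375, 259/1125]
  2: [461/3375, 2137/3375, 259/1125]
  3: [449/3375, 2141/3375, 157/675]

(P^3)[1 -> 1] = 469/3375

Answer: 469/3375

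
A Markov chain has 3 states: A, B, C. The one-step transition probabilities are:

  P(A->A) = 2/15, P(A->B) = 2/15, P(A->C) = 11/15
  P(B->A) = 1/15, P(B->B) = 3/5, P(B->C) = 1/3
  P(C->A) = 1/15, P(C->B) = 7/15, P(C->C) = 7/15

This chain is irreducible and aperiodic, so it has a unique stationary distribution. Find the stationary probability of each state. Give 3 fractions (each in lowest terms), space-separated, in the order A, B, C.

Answer: 1/14 93/182 38/91

Derivation:
The stationary distribution satisfies pi = pi * P, i.e.:
  pi_A = 2/15*pi_A + 1/15*pi_B + 1/15*pi_C
  pi_B = 2/15*pi_A + 3/5*pi_B + 7/15*pi_C
  pi_C = 11/15*pi_A + 1/3*pi_B + 7/15*pi_C
with normalization: pi_A + pi_B + pi_C = 1.

Using the first 2 balance equations plus normalization, the linear system A*pi = b is:
  [-13/15, 1/15, 1/15] . pi = 0
  [2/15, -2/5, 7/15] . pi = 0
  [1, 1, 1] . pi = 1

Solving yields:
  pi_A = 1/14
  pi_B = 93/182
  pi_C = 38/91

Verification (pi * P):
  1/14*2/15 + 93/182*1/15 + 38/91*1/15 = 1/14 = pi_A  (ok)
  1/14*2/15 + 93/182*3/5 + 38/91*7/15 = 93/182 = pi_B  (ok)
  1/14*11/15 + 93/182*1/3 + 38/91*7/15 = 38/91 = pi_C  (ok)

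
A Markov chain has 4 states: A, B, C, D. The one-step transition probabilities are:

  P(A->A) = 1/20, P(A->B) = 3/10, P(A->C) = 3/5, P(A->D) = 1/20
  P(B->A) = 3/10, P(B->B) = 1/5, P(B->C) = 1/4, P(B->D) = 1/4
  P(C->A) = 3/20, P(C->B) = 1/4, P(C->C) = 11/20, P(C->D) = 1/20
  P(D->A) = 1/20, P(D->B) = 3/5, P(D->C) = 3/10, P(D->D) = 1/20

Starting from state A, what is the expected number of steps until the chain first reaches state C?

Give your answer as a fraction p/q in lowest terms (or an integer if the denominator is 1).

Let h_i = expected steps to first reach C from state i.
Boundary: h_C = 0.
First-step equations for the other states:
  h_A = 1 + 1/20*h_A + 3/10*h_B + 3/5*h_C + 1/20*h_D
  h_B = 1 + 3/10*h_A + 1/5*h_B + 1/4*h_C + 1/4*h_D
  h_D = 1 + 1/20*h_A + 3/5*h_B + 3/10*h_C + 1/20*h_D

Substituting h_C = 0 and rearranging gives the linear system (I - Q) h = 1:
  [19/20, -3/10, -1/20] . (h_A, h_B, h_D) = 1
  [-3/10, 4/5, -1/4] . (h_A, h_B, h_D) = 1
  [-1/20, -3/5, 19/20] . (h_A, h_B, h_D) = 1

Solving yields:
  h_A = 4160/1917
  h_B = 5800/1917
  h_D = 5900/1917

Starting state is A, so the expected hitting time is h_A = 4160/1917.

Answer: 4160/1917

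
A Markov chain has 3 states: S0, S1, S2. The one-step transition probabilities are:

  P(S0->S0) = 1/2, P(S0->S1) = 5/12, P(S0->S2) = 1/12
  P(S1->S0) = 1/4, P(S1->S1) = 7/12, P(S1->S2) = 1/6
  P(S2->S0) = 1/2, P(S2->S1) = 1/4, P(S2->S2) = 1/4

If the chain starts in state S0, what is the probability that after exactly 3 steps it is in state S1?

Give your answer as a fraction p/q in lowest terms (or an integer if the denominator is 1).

Answer: 409/864

Derivation:
Computing P^3 by repeated multiplication:
P^1 =
  S0: [1/2, 5/12, 1/12]
  S1: [1/4, 7/12, 1/6]
  S2: [1/2, 1/4, 1/4]
P^2 =
  S0: [19/48, 17/36, 19/144]
  S1: [17/48, 35/72, 23/144]
  S2: [7/16, 5/12, 7/48]
P^3 =
  S0: [55/144, 409/864, 125/864]
  S1: [109/288, 407/864, 65/432]
  S2: [19/48, 133/288, 41/288]

(P^3)[S0 -> S1] = 409/864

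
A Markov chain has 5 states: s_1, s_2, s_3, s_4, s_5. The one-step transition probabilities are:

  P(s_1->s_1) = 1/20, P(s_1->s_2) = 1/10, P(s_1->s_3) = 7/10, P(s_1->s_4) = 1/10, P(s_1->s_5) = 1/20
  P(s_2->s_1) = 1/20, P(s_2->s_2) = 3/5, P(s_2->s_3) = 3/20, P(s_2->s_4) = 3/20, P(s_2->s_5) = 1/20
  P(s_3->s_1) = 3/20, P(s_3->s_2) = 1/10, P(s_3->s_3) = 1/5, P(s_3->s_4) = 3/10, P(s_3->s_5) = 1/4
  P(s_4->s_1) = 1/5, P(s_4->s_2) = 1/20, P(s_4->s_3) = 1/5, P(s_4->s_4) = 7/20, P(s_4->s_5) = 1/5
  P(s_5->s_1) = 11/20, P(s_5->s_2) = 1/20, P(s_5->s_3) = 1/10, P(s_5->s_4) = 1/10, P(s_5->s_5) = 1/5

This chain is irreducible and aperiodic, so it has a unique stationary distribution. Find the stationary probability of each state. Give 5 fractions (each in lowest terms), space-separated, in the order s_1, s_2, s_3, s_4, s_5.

Answer: 17281/91008 7385/45504 24641/91008 9845/45504 7313/45504

Derivation:
The stationary distribution satisfies pi = pi * P, i.e.:
  pi_s_1 = 1/20*pi_s_1 + 1/20*pi_s_2 + 3/20*pi_s_3 + 1/5*pi_s_4 + 11/20*pi_s_5
  pi_s_2 = 1/10*pi_s_1 + 3/5*pi_s_2 + 1/10*pi_s_3 + 1/20*pi_s_4 + 1/20*pi_s_5
  pi_s_3 = 7/10*pi_s_1 + 3/20*pi_s_2 + 1/5*pi_s_3 + 1/5*pi_s_4 + 1/10*pi_s_5
  pi_s_4 = 1/10*pi_s_1 + 3/20*pi_s_2 + 3/10*pi_s_3 + 7/20*pi_s_4 + 1/10*pi_s_5
  pi_s_5 = 1/20*pi_s_1 + 1/20*pi_s_2 + 1/4*pi_s_3 + 1/5*pi_s_4 + 1/5*pi_s_5
with normalization: pi_s_1 + pi_s_2 + pi_s_3 + pi_s_4 + pi_s_5 = 1.

Using the first 4 balance equations plus normalization, the linear system A*pi = b is:
  [-19/20, 1/20, 3/20, 1/5, 11/20] . pi = 0
  [1/10, -2/5, 1/10, 1/20, 1/20] . pi = 0
  [7/10, 3/20, -4/5, 1/5, 1/10] . pi = 0
  [1/10, 3/20, 3/10, -13/20, 1/10] . pi = 0
  [1, 1, 1, 1, 1] . pi = 1

Solving yields:
  pi_s_1 = 17281/91008
  pi_s_2 = 7385/45504
  pi_s_3 = 24641/91008
  pi_s_4 = 9845/45504
  pi_s_5 = 7313/45504

Verification (pi * P):
  17281/91008*1/20 + 7385/45504*1/20 + 24641/91008*3/20 + 9845/45504*1/5 + 7313/45504*11/20 = 17281/91008 = pi_s_1  (ok)
  17281/91008*1/10 + 7385/45504*3/5 + 24641/91008*1/10 + 9845/45504*1/20 + 7313/45504*1/20 = 7385/45504 = pi_s_2  (ok)
  17281/91008*7/10 + 7385/45504*3/20 + 24641/91008*1/5 + 9845/45504*1/5 + 7313/45504*1/10 = 24641/91008 = pi_s_3  (ok)
  17281/91008*1/10 + 7385/45504*3/20 + 24641/91008*3/10 + 9845/45504*7/20 + 7313/45504*1/10 = 9845/45504 = pi_s_4  (ok)
  17281/91008*1/20 + 7385/45504*1/20 + 24641/91008*1/4 + 9845/45504*1/5 + 7313/45504*1/5 = 7313/45504 = pi_s_5  (ok)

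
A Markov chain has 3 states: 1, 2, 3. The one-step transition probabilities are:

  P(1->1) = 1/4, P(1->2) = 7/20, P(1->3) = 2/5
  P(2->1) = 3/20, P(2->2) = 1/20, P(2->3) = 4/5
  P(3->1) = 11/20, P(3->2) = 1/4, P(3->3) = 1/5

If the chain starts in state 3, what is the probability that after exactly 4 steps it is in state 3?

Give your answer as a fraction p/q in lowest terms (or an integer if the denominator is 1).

Answer: 409/1000

Derivation:
Computing P^4 by repeated multiplication:
P^1 =
  1: [1/4, 7/20, 2/5]
  2: [3/20, 1/20, 4/5]
  3: [11/20, 1/4, 1/5]
P^2 =
  1: [67/200, 41/200, 23/50]
  2: [97/200, 51/200, 13/50]
  3: [57/200, 51/200, 23/50]
P^3 =
  1: [147/400, 97/400, 39/100]
  2: [121/400, 99/400, 9/20]
  3: [29/80, 91/400, 41/100]
P^4 =
  1: [1371/4000, 953/4000, 419/1000]
  2: [1441/4000, 923/4000, 409/1000]
  3: [1401/4000, 963/4000, 409/1000]

(P^4)[3 -> 3] = 409/1000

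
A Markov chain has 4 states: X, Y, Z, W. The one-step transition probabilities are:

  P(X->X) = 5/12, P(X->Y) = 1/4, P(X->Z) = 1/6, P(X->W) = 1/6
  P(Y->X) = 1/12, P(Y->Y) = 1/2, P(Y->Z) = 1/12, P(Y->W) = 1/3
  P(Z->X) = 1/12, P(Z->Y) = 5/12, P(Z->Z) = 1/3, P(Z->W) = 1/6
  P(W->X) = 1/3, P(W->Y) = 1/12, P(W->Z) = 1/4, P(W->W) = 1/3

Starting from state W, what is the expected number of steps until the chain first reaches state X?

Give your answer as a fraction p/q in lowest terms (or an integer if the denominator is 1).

Let h_i = expected steps to first reach X from state i.
Boundary: h_X = 0.
First-step equations for the other states:
  h_Y = 1 + 1/12*h_X + 1/2*h_Y + 1/12*h_Z + 1/3*h_W
  h_Z = 1 + 1/12*h_X + 5/12*h_Y + 1/3*h_Z + 1/6*h_W
  h_W = 1 + 1/3*h_X + 1/12*h_Y + 1/4*h_Z + 1/3*h_W

Substituting h_X = 0 and rearranging gives the linear system (I - Q) h = 1:
  [1/2, -1/12, -1/3] . (h_Y, h_Z, h_W) = 1
  [-5/12, 2/3, -1/6] . (h_Y, h_Z, h_W) = 1
  [-1/12, -1/4, 2/3] . (h_Y, h_Z, h_W) = 1

Solving yields:
  h_Y = 672/107
  h_Z = 708/107
  h_W = 510/107

Starting state is W, so the expected hitting time is h_W = 510/107.

Answer: 510/107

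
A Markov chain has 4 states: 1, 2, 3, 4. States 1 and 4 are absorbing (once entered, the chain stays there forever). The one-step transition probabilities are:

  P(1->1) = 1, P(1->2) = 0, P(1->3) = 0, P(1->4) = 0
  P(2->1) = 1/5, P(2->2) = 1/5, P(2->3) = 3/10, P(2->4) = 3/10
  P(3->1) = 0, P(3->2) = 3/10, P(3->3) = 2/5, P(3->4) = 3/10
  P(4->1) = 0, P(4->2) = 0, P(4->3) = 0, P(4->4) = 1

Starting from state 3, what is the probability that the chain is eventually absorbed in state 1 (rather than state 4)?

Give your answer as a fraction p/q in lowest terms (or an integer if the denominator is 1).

Answer: 2/13

Derivation:
Let a_i = P(absorbed in 1 | start in state i).
Boundary conditions: a_1 = 1, a_4 = 0.
For each transient state i, a_i = sum_j P(i->j) * a_j:
  a_2 = 1/5*a_1 + 1/5*a_2 + 3/10*a_3 + 3/10*a_4
  a_3 = 0*a_1 + 3/10*a_2 + 2/5*a_3 + 3/10*a_4

Substituting a_1 = 1 and a_4 = 0, rearrange to (I - Q) a = r where r[i] = P(i -> 1):
  [4/5, -3/10] . (a_2, a_3) = 1/5
  [-3/10, 3/5] . (a_2, a_3) = 0

Solving yields:
  a_2 = 4/13
  a_3 = 2/13

Starting state is 3, so the absorption probability is a_3 = 2/13.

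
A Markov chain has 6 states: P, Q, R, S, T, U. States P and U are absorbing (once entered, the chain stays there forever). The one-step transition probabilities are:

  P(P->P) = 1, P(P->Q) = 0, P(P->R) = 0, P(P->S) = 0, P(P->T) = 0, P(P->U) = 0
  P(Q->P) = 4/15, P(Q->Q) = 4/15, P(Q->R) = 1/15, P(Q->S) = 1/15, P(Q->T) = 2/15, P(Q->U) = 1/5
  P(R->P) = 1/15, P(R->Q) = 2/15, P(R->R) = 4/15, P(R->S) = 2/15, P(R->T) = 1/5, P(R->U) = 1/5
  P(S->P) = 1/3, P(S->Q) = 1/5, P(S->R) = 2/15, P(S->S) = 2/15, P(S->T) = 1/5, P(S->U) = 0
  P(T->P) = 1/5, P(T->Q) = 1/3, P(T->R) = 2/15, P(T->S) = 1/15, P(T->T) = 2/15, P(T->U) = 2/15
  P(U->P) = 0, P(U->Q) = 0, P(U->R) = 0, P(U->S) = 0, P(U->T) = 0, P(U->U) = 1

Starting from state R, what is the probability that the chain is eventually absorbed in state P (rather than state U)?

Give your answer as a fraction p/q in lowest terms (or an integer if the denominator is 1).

Answer: 475/972

Derivation:
Let a_i = P(absorbed in P | start in state i).
Boundary conditions: a_P = 1, a_U = 0.
For each transient state i, a_i = sum_j P(i->j) * a_j:
  a_Q = 4/15*a_P + 4/15*a_Q + 1/15*a_R + 1/15*a_S + 2/15*a_T + 1/5*a_U
  a_R = 1/15*a_P + 2/15*a_Q + 4/15*a_R + 2/15*a_S + 1/5*a_T + 1/5*a_U
  a_S = 1/3*a_P + 1/5*a_Q + 2/15*a_R + 2/15*a_S + 1/5*a_T + 0*a_U
  a_T = 1/5*a_P + 1/3*a_Q + 2/15*a_R + 1/15*a_S + 2/15*a_T + 2/15*a_U

Substituting a_P = 1 and a_U = 0, rearrange to (I - Q) a = r where r[i] = P(i -> P):
  [11/15, -1/15, -1/15, -2/15] . (a_Q, a_R, a_S, a_T) = 4/15
  [-2/15, 11/15, -2/15, -1/5] . (a_Q, a_R, a_S, a_T) = 1/15
  [-1/5, -2/15, 13/15, -1/5] . (a_Q, a_R, a_S, a_T) = 1/3
  [-1/3, -2/15, -1/15, 13/15] . (a_Q, a_R, a_S, a_T) = 1/5

Solving yields:
  a_Q = 1129/1944
  a_R = 475/972
  a_S = 1417/1944
  a_T = 569/972

Starting state is R, so the absorption probability is a_R = 475/972.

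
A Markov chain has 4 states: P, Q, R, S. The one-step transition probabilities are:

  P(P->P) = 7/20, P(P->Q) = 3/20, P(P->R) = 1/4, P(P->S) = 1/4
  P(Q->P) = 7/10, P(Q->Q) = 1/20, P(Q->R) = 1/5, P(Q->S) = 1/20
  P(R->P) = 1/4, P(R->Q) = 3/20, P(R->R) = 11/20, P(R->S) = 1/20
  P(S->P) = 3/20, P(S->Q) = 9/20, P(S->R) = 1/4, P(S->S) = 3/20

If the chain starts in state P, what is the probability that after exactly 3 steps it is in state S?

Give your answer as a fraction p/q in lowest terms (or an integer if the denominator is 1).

Computing P^3 by repeated multiplication:
P^1 =
  P: [7/20, 3/20, 1/4, 1/4]
  Q: [7/10, 1/20, 1/5, 1/20]
  R: [1/4, 3/20, 11/20, 1/20]
  S: [3/20, 9/20, 1/4, 3/20]
P^2 =
  P: [131/400, 21/100, 127/400, 29/200]
  Q: [27/80, 4/25, 123/400, 39/200]
  R: [27/80, 3/20, 163/400, 21/200]
  S: [181/400, 3/20, 121/400, 19/200]
P^3 =
  P: [1451/4000, 69/400, 1339/4000, 13/100]
  Q: [269/800, 77/400, 1337/4000, 137/1000]
  R: [1363/4000, 333/2000, 1459/4000, 16/125]
  S: [1413/4000, 327/2000, 1333/4000, 3/20]

(P^3)[P -> S] = 13/100

Answer: 13/100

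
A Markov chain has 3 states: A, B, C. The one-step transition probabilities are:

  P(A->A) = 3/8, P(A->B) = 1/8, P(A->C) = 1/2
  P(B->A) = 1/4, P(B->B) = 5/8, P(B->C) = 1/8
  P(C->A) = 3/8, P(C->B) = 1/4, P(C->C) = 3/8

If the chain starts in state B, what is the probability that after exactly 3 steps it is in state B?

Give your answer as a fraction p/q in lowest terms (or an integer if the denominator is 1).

Computing P^3 by repeated multiplication:
P^1 =
  A: [3/8, 1/8, 1/2]
  B: [1/4, 5/8, 1/8]
  C: [3/8, 1/4, 3/8]
P^2 =
  A: [23/64, 1/4, 25/64]
  B: [19/64, 29/64, 1/4]
  C: [11/32, 19/64, 23/64]
P^3 =
  A: [11/32, 153/512, 183/512]
  B: [163/512, 49/128, 153/512]
  C: [173/512, 163/512, 11/32]

(P^3)[B -> B] = 49/128

Answer: 49/128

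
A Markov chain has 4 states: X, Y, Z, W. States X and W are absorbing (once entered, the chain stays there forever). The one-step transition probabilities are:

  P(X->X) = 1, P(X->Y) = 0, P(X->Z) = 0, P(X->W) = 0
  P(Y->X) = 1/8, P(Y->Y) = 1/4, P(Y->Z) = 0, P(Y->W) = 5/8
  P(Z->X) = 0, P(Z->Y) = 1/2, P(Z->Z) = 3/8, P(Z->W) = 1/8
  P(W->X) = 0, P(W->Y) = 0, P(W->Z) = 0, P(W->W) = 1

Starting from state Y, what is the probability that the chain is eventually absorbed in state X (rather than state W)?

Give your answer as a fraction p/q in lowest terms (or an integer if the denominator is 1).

Let a_i = P(absorbed in X | start in state i).
Boundary conditions: a_X = 1, a_W = 0.
For each transient state i, a_i = sum_j P(i->j) * a_j:
  a_Y = 1/8*a_X + 1/4*a_Y + 0*a_Z + 5/8*a_W
  a_Z = 0*a_X + 1/2*a_Y + 3/8*a_Z + 1/8*a_W

Substituting a_X = 1 and a_W = 0, rearrange to (I - Q) a = r where r[i] = P(i -> X):
  [3/4, 0] . (a_Y, a_Z) = 1/8
  [-1/2, 5/8] . (a_Y, a_Z) = 0

Solving yields:
  a_Y = 1/6
  a_Z = 2/15

Starting state is Y, so the absorption probability is a_Y = 1/6.

Answer: 1/6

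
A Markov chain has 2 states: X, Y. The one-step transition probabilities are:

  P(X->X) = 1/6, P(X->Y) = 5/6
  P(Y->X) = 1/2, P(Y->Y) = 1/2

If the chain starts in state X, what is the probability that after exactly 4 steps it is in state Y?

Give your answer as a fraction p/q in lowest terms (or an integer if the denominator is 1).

Computing P^4 by repeated multiplication:
P^1 =
  X: [1/6, 5/6]
  Y: [1/2, 1/2]
P^2 =
  X: [4/9, 5/9]
  Y: [1/3, 2/3]
P^3 =
  X: [19/54, 35/54]
  Y: [7/18, 11/18]
P^4 =
  X: [31/81, 50/81]
  Y: [10/27, 17/27]

(P^4)[X -> Y] = 50/81

Answer: 50/81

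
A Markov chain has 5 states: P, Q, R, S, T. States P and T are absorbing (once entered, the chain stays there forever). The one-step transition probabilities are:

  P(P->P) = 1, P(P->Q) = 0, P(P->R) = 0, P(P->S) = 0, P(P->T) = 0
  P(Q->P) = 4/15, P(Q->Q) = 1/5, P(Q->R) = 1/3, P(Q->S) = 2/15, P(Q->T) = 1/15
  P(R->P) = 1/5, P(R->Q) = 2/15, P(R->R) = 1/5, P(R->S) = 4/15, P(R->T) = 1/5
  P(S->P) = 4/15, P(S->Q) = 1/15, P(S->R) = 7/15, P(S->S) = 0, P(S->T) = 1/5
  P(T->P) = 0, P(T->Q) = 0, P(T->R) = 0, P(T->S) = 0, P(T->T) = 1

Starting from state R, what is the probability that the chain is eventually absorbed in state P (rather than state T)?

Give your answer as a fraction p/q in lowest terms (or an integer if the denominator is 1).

Let a_i = P(absorbed in P | start in state i).
Boundary conditions: a_P = 1, a_T = 0.
For each transient state i, a_i = sum_j P(i->j) * a_j:
  a_Q = 4/15*a_P + 1/5*a_Q + 1/3*a_R + 2/15*a_S + 1/15*a_T
  a_R = 1/5*a_P + 2/15*a_Q + 1/5*a_R + 4/15*a_S + 1/5*a_T
  a_S = 4/15*a_P + 1/15*a_Q + 7/15*a_R + 0*a_S + 1/5*a_T

Substituting a_P = 1 and a_T = 0, rearrange to (I - Q) a = r where r[i] = P(i -> P):
  [4/5, -1/3, -2/15] . (a_Q, a_R, a_S) = 4/15
  [-2/15, 4/5, -4/15] . (a_Q, a_R, a_S) = 1/5
  [-1/15, -7/15, 1] . (a_Q, a_R, a_S) = 4/15

Solving yields:
  a_Q = 1051/1602
  a_R = 439/801
  a_S = 907/1602

Starting state is R, so the absorption probability is a_R = 439/801.

Answer: 439/801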